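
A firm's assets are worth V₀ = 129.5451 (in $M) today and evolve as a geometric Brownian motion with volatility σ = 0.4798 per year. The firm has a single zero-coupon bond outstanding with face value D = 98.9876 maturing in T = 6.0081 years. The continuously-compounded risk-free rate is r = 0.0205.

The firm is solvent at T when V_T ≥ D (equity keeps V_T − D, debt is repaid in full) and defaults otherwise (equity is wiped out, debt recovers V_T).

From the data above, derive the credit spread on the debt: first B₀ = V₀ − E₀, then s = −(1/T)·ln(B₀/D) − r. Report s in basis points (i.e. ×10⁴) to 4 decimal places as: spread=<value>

Apply the equity-as-call identities (strike 98.9876, horizon 6.0081 years):
d₁ = [ln(V₀/D) + (r + σ²/2)T] / (σ√T)
   = [ln(129.5451/98.9876) + (0.0205 + 0.5·0.4798²)·6.0081] / (0.4798·√6.0081)
   = [0.269034 + 0.814723] / 1.176058 = 0.921516
d₂ = d₁ − σ√T = 0.921516 − 1.176058 = -0.254542
N(d₁) = 0.821610,  N(d₂) = 0.399539,  e^(−rT) = 0.884117
E₀ = V₀·N(d₁) − D·e^(−rT)·N(d₂)
   = 129.5451·0.821610 − 98.9876·0.884117·0.399539 = 71.469239
B₀ = V₀ − E₀ = 129.5451 − 71.469239 = 58.075861
spread = −(1/T)·ln(B₀/D) − r = −(1/6.0081)·ln(58.075861/98.9876) − 0.0205 = 0.06825426
in basis points: 0.06825426 × 10⁴ = 682.5426 bp

spread=682.5426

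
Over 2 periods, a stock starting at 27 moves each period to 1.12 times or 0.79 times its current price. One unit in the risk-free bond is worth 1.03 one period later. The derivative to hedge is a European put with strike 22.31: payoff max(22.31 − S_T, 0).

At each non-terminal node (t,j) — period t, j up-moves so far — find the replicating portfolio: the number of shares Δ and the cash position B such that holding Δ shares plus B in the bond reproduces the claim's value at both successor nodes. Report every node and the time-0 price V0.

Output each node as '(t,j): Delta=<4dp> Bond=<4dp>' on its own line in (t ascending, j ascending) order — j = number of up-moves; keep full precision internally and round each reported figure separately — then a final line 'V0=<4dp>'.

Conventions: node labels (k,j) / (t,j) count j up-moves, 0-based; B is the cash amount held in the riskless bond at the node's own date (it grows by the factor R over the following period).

Under the risk-neutral measure, an up-move has probability p* = (R−d)/(u−d) = 0.7273 and values discount at R = 1.03.
At maturity the claim pays: V(2,0)=5.4593, V(2,1)=0.0000, V(2,2)=0.0000
(1,0): S=21.3300. Δ = (V_up−V_dn)/(S_up−S_dn) = (0.0000−5.4593)/(23.8896−16.8507) = -0.7756. V = [p*·0.0000 + (1−p*)·5.4593]/1.03 = 1.4455. B = V − Δ·S = 17.9889.
(1,1): S=30.2400. Δ = (V_up−V_dn)/(S_up−S_dn) = (0.0000−0.0000)/(33.8688−23.8896) = 0.0000. V = [p*·0.0000 + (1−p*)·0.0000]/1.03 = 0.0000. B = V − Δ·S = 0.0000.
(0,0): S=27.0000. Δ = (V_up−V_dn)/(S_up−S_dn) = (0.0000−1.4455)/(30.2400−21.3300) = -0.1622. V = [p*·0.0000 + (1−p*)·1.4455]/1.03 = 0.3828. B = V − Δ·S = 4.7632.
As a check, the time-0 holding Δ(0,0)·S0 + B(0,0) comes to 0.3828 — exactly V0.

(0,0): Delta=-0.1622 Bond=4.7632
(1,0): Delta=-0.7756 Bond=17.9889
(1,1): Delta=0.0000 Bond=0.0000
V0=0.3828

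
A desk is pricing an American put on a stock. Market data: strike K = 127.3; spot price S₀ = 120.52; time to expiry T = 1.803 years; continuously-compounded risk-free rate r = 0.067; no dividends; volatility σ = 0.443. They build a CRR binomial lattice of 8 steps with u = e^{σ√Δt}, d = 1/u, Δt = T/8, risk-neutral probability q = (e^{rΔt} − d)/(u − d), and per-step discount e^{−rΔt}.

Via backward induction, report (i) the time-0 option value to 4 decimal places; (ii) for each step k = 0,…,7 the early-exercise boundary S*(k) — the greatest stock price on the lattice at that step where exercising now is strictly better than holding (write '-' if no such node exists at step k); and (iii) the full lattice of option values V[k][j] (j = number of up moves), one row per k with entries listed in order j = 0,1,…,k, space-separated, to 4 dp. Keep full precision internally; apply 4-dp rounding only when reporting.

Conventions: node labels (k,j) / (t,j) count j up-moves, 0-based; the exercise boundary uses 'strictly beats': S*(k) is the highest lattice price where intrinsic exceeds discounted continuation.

price = 25.9254
boundary = - - - 64.1286 79.1385 64.1286 79.1385 97.6615
tree:
25.9254
36.0409 15.9362
48.5630 23.7994 8.0385
63.1714 34.4871 13.1322 2.8505
75.3344 48.1615 20.9659 5.1780 0.4542
85.1905 63.1714 32.4654 9.3423 0.8927 0.0000
93.1772 75.3344 48.1615 16.7210 1.7548 0.0000 0.0000
99.6491 85.1905 63.1714 29.6385 3.4492 0.0000 0.0000 0.0000
104.8936 93.1772 75.3344 48.1615 6.7800 0.0000 0.0000 0.0000 0.0000

Δt=0.22537, u=1.23406, d=0.81033, q=0.48352, disc=e^(-rΔt)=0.98501
k=8 terminal: V=max(K-S,0) → 104.8936 93.1772 75.3344 48.1615 6.7800 0.0000 0.0000 0.0000 0.0000
k=7: j=0 S=27.6509 intr=99.6491 cont=97.7413 V=99.6491[EX]; j=1 S=42.1095 intr=85.1905 cont=83.2827 V=85.1905[EX]; j=2 S=64.1286 intr=63.1714 cont=61.2636 V=63.1714[EX]; j=3 S=97.6615 intr=29.6385 cont=27.7307 V=29.6385[EX]; j=4 S=148.7287 intr=0.0000 cont=3.4492 V=3.4492[hold]; j=5 S=226.4991 intr=0.0000 cont=0.0000 V=0.0000[hold]; j=6 S=344.9356 intr=0.0000 cont=0.0000 V=0.0000[hold]; j=7 S=525.3026 intr=0.0000 cont=0.0000 V=0.0000[hold]  S*(7)=97.6615
k=6: j=0 S=34.1228 intr=93.1772 cont=91.2694 V=93.1772[EX]; j=1 S=51.9656 intr=75.3344 cont=73.4266 V=75.3344[EX]; j=2 S=79.1385 intr=48.1615 cont=46.2537 V=48.1615[EX]; j=3 S=120.5200 intr=6.7800 cont=16.7210 V=16.7210[hold]; j=4 S=183.5400 intr=0.0000 cont=1.7548 V=1.7548[hold]; j=5 S=279.5131 intr=0.0000 cont=0.0000 V=0.0000[hold]; j=6 S=425.6707 intr=0.0000 cont=0.0000 V=0.0000[hold]  S*(6)=79.1385
k=5: j=0 S=42.1095 intr=85.1905 cont=83.2827 V=85.1905[EX]; j=1 S=64.1286 intr=63.1714 cont=61.2636 V=63.1714[EX]; j=2 S=97.6615 intr=29.6385 cont=32.4654 V=32.4654[hold]; j=3 S=148.7287 intr=0.0000 cont=9.3423 V=9.3423[hold]; j=4 S=226.4991 intr=0.0000 cont=0.8927 V=0.8927[hold]; j=5 S=344.9356 intr=0.0000 cont=0.0000 V=0.0000[hold]  S*(5)=64.1286
k=4: j=0 S=51.9656 intr=75.3344 cont=73.4266 V=75.3344[EX]; j=1 S=79.1385 intr=48.1615 cont=47.6001 V=48.1615[EX]; j=2 S=120.5200 intr=6.7800 cont=20.9659 V=20.9659[hold]; j=3 S=183.5400 intr=0.0000 cont=5.1780 V=5.1780[hold]; j=4 S=279.5131 intr=0.0000 cont=0.4542 V=0.4542[hold]  S*(4)=79.1385
k=3: j=0 S=64.1286 intr=63.1714 cont=61.2636 V=63.1714[EX]; j=1 S=97.6615 intr=29.6385 cont=34.4871 V=34.4871[hold]; j=2 S=148.7287 intr=0.0000 cont=13.1322 V=13.1322[hold]; j=3 S=226.4991 intr=0.0000 cont=2.8505 V=2.8505[hold]  S*(3)=64.1286
k=2: j=0 S=79.1385 intr=48.1615 cont=48.5630 V=48.5630[hold]; j=1 S=120.5200 intr=6.7800 cont=23.7994 V=23.7994[hold]; j=2 S=183.5400 intr=0.0000 cont=8.0385 V=8.0385[hold]  S*(2)=-
k=1: j=0 S=97.6615 intr=29.6385 cont=36.0409 V=36.0409[hold]; j=1 S=148.7287 intr=0.0000 cont=15.9362 V=15.9362[hold]  S*(1)=-
k=0: j=0 S=120.5200 intr=6.7800 cont=25.9254 V=25.9254[hold]  S*(0)=-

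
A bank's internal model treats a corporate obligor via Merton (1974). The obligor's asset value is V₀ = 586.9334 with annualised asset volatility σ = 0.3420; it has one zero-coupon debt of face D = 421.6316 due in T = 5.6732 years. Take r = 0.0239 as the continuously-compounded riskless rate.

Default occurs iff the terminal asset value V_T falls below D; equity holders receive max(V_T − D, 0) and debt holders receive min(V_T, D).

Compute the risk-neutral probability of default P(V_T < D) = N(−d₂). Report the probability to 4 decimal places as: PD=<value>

Work the structural quantities from V₀ = 586.9334 against face 421.6316:
d₁ = [ln(V₀/D) + (r + σ²/2)T] / (σ√T)
   = [ln(586.9334/421.6316) + (0.0239 + 0.5·0.3420²)·5.6732] / (0.3420·√5.6732)
   = [0.330779 + 0.467370] / 0.814592 = 0.979814
d₂ = d₁ − σ√T = 0.979814 − 0.814592 = 0.165222
risk-neutral PD = N(−d₂) = N(-0.165222) = 0.434384

PD=0.4344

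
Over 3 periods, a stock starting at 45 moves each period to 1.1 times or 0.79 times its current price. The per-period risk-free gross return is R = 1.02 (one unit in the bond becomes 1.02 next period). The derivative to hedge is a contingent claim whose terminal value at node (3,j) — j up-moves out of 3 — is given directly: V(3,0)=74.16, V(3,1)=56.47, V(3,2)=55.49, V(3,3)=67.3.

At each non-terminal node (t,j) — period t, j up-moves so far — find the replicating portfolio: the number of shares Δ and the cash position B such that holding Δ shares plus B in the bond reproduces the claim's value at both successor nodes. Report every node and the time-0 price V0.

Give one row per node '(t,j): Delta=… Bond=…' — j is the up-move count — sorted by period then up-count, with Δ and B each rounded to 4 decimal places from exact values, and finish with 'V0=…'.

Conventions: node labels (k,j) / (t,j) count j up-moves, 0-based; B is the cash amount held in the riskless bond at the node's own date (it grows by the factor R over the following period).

Risk-neutral probability p* = (R−d)/(u−d) = (1.02−0.79)/(1.1−0.79) = 0.7419.
Terminal payoffs: V(3,0)=74.1600, V(3,1)=56.4700, V(3,2)=55.4900, V(3,3)=67.3000
Node (2,0) S=28.0845: V=(p*·56.4700+(1−p*)·74.1600)/1.02=59.8384; Δ=(56.4700−74.1600)/(30.8930−22.1868)=-2.0319; B=V−Δ·S=116.9029
Node (2,1) S=39.1050: V=(p*·55.4900+(1−p*)·56.4700)/1.02=54.6499; Δ=(55.4900−56.4700)/(43.0155−30.8930)=-0.0808; B=V−Δ·S=57.8112
Node (2,2) S=54.4500: V=(p*·67.3000+(1−p*)·55.4900)/1.02=62.9924; Δ=(67.3000−55.4900)/(59.8950−43.0155)=0.6997; B=V−Δ·S=24.8956
Node (1,0) S=35.5500: V=(p*·54.6499+(1−p*)·59.8384)/1.02=54.8910; Δ=(54.6499−59.8384)/(39.1050−28.0845)=-0.4708; B=V−Δ·S=71.6281
Node (1,1) S=49.5000: V=(p*·62.9924+(1−p*)·54.6499)/1.02=59.6466; Δ=(62.9924−54.6499)/(54.4500−39.1050)=0.5437; B=V−Δ·S=32.7353
Node (0,0) S=45.0000: V=(p*·59.6466+(1−p*)·54.8910)/1.02=57.2739; Δ=(59.6466−54.8910)/(49.5000−35.5500)=0.3409; B=V−Δ·S=41.9335
As a check, the time-0 holding Δ(0,0)·S0 + B(0,0) comes to 57.2739 — exactly V0.

(0,0): Delta=0.3409 Bond=41.9335
(1,0): Delta=-0.4708 Bond=71.6281
(1,1): Delta=0.5437 Bond=32.7353
(2,0): Delta=-2.0319 Bond=116.9029
(2,1): Delta=-0.0808 Bond=57.8112
(2,2): Delta=0.6997 Bond=24.8956
V0=57.2739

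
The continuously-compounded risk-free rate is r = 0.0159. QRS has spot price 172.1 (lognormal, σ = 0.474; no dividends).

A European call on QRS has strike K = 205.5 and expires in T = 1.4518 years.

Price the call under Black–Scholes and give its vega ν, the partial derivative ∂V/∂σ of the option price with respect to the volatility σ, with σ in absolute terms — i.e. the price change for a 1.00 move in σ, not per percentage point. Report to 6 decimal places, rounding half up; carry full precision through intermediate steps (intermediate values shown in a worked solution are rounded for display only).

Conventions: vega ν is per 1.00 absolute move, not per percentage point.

σ√T = 0.474·√1.4518 = 0.571126
d₁ = (ln(S/K) + (r+σ²/2)T) / (σ√T) = (ln(172.1/205.5) + (0.0159+0.474²/2)·1.4518) / 0.571126 = (-0.177370 + 0.186176) / 0.571126 = 0.015418
d₂ = d₁ − σ√T = 0.015418 − 0.571126 = -0.555708
e^{−rT} = 0.977181
N(d₁) = 0.506151,  N(d₂) = 0.289205
Call price V = S·N(d₁) − K·e^{−rT}·N(d₂) = 87.108524 − 58.075508 = 29.033017
φ(d₁) = (1/√(2π))·e^{−d₁²/2} = 0.398895
ν = S·φ(d₁)·√T = 82.716607

price = 29.033017
ν = 82.716607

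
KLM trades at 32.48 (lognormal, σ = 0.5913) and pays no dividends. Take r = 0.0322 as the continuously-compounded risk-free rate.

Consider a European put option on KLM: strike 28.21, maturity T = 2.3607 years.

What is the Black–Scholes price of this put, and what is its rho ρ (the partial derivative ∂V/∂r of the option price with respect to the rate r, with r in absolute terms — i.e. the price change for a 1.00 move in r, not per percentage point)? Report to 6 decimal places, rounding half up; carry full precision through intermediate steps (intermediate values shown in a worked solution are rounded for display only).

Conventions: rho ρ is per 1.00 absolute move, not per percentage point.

σ√T = 0.5913·√2.3607 = 0.908507
d₁ = (ln(S/K) + (r+σ²/2)T) / (σ√T) = (ln(32.48/28.21) + (0.0322+0.5913²/2)·2.3607) / 0.908507 = (0.140948 + 0.488707) / 0.908507 = 0.693066
d₂ = d₁ − σ√T = 0.693066 − 0.908507 = -0.215441
e^{−rT} = 0.926803
N(−d₁) = 0.244134,  N(−d₂) = 0.585288
Put price V = K·e^{−rT}·N(−d₂) − S·N(−d₁) = 15.302426 − 7.929478 = 7.372948
ρ = −K·T·e^{−rT}·N(−d₂) = -36.124437

price = 7.372948
ρ = -36.124437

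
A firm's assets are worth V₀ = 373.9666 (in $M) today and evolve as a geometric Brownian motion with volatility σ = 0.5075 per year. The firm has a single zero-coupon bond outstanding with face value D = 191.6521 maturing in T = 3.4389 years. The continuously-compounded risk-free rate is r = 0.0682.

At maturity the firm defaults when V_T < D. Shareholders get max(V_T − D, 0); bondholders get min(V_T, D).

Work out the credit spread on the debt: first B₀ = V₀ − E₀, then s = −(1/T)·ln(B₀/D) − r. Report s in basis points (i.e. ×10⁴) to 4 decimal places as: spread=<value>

Equity is a call on the firm's assets struck at D = 191.6521:
d₁ = [ln(V₀/D) + (r + σ²/2)T] / (σ√T)
   = [ln(373.9666/191.6521) + (0.0682 + 0.5·0.5075²)·3.4389] / (0.5075·√3.4389)
   = [0.668485 + 0.677388] / 0.941122 = 1.430073
d₂ = d₁ − σ√T = 1.430073 − 0.941122 = 0.488951
N(d₁) = 0.923652,  N(d₂) = 0.687562,  e^(−rT) = 0.790940
E₀ = V₀·N(d₁) − D·e^(−rT)·N(d₂)
   = 373.9666·0.923652 − 191.6521·0.790940·0.687562 = 241.190683
B₀ = V₀ − E₀ = 373.9666 − 241.190683 = 132.775917
spread = −(1/T)·ln(B₀/D) − r = −(1/3.4389)·ln(132.775917/191.6521) − 0.0682 = 0.03852566
in basis points: 0.03852566 × 10⁴ = 385.2566 bp

spread=385.2566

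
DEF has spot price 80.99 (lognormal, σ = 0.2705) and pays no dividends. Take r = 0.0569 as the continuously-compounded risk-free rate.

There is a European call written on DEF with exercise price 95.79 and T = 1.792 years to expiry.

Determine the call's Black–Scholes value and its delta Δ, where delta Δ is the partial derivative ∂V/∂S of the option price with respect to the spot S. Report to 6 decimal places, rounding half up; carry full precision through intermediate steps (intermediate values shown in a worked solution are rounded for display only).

σ√T = 0.2705·√1.792 = 0.362106
d₁ = (ln(S/K) + (r+σ²/2)T) / (σ√T) = (ln(80.99/95.79) + (0.0569+0.2705²/2)·1.792) / 0.362106 = (-0.167833 + 0.167525) / 0.362106 = -0.000849
d₂ = d₁ − σ√T = -0.000849 − 0.362106 = -0.362955
e^{−rT} = 0.903061
N(d₁) = 0.499661,  N(d₂) = 0.358319
Call price V = S·N(d₁) − K·e^{−rT}·N(d₂) = 40.467583 − 30.996137 = 9.471447
Δ = N(d₁) = 0.499661

price = 9.471447
Δ = 0.499661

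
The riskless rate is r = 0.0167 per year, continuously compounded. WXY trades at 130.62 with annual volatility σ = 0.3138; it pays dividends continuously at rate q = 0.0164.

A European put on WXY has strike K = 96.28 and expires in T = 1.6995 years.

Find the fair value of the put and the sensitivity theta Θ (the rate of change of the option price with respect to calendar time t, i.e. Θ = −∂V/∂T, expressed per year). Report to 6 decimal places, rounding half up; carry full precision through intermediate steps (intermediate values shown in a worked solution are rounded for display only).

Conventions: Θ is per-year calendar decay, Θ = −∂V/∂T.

σ√T = 0.3138·√1.6995 = 0.409085
d₁ = (ln(S/K) + (r−q+σ²/2)T) / (σ√T) = (ln(130.62/96.28) + (0.0167−0.0164+0.3138²/2)·1.6995) / 0.409085 = (0.305032 + 0.084185) / 0.409085 = 0.951433
d₂ = d₁ − σ√T = 0.951433 − 0.409085 = 0.542348
e^{−rT} = 0.972017
e^{−qT} = 0.972513
N(−d₁) = 0.170692,  N(−d₂) = 0.293789
Put price V = K·e^{−rT}·N(−d₂) − S·e^{−qT}·N(−d₁) = 27.494531 − 21.682993 = 5.811539
φ(d₁) = (1/√(2π))·e^{−d₁²/2} = 0.253713
Θ = −S·e^{−qT}·φ(d₁)·σ/(2√T) − q·S·e^{−qT}·N(−d₁) + r·K·e^{−rT}·N(−d₂) = −3.878918 − 0.355601 + 0.459159 = -3.775360

price = 5.811539
Θ = -3.775360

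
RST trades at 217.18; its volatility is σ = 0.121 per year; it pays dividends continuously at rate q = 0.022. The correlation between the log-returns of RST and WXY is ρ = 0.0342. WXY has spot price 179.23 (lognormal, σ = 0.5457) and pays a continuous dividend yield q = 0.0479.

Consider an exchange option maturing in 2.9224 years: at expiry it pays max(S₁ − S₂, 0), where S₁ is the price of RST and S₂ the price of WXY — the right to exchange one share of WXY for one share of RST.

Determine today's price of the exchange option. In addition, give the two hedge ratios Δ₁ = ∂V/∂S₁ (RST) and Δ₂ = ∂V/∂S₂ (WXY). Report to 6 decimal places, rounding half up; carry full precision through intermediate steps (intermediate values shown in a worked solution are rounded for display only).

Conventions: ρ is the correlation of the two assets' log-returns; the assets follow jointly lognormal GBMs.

σ_eff = √(σ₁² + σ₂² − 2ρσ₁σ₂) = √(0.121² + 0.5457² − 2·0.0342·0.121·0.5457) = 0.554899
d₁ = (ln(S₁/S₂) + (q₂ − q₁ + σ_eff²/2)T) / (σ_eff√T) = (ln(217.18/179.23) + (0.0479 − 0.022 + 0.153957)·2.9224) / 0.948602 = 0.756555
d₂ = d₁ − σ_eff√T = 0.756555 − 0.948602 = -0.192047
N(d₁) = 0.775342,  N(d₂) = 0.423853
V = S₁·e^{−q₁T}·N(d₁) − S₂·e^{−q₂T}·N(d₂) = 157.903220 − 66.043785 = 91.859435
Key observation: pricing in WXY-units makes this a unit-strike call on the ratio S₁/S₂ — the risk-free rate cancels and cannot affect the value.
Δ₁ = e^{−q₁T}·N(d₁) = 0.727062;  Δ₂ = −e^{−q₂T}·N(d₂) = -0.368486

exchange price = 91.859435
Δ1 = 0.727062
Δ2 = -0.368486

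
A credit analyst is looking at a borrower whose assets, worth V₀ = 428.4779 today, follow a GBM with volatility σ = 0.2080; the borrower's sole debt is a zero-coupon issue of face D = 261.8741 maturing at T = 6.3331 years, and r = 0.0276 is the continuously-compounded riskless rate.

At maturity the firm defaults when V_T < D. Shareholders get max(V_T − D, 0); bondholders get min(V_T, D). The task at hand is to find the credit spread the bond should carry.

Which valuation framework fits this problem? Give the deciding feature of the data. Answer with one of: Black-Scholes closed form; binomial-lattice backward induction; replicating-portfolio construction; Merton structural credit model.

framework: Merton structural credit model

Key observation: with the firm-asset dynamics (V₀ = 428.4779) and a single zero-coupon liability of face 261.8741 given, debt value, spread, and default probability all derive from the option view of the balance sheet.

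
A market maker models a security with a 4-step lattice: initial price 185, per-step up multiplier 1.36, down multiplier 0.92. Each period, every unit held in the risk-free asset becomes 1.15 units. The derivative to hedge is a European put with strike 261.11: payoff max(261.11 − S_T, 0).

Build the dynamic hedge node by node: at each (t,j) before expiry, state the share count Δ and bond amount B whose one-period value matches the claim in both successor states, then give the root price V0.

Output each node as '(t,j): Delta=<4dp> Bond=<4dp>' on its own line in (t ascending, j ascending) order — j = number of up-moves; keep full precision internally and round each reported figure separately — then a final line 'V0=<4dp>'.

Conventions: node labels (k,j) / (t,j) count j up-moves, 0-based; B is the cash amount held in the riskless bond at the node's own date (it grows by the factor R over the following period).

(0,0): Delta=-0.2438 Bond=57.3852
(1,0): Delta=-0.4742 Bond=105.2166
(1,1): Delta=-0.1014 Bond=30.1801
(2,0): Delta=-0.8119 Bond=173.8765
(2,1): Delta=-0.2657 Bond=72.7197
(2,2): Delta=0.0000 Bond=0.0000
(3,0): Delta=-1.0000 Bond=227.0522
(3,1): Delta=-0.6958 Bond=175.2199
(3,2): Delta=0.0000 Bond=0.0000
(3,3): Delta=0.0000 Bond=0.0000
V0=12.2875

Arbitrage-free pricing uses the up-move probability p* = (R−d)/(u−d) = 0.5227, discounting each step at R = 1.15.
Expiry values: V(4,0)=128.5773, V(4,1)=65.1921, V(4,2)=0.0000, V(4,3)=0.0000, V(4,4)=0.0000
  t=3,j=0: stock 144.0573 → up 195.9179 (V=65.1921), down 132.5327 (V=128.5773). Price 82.9949; hedge Δ=-1.0000, bond B=227.0522.
  t=3,j=1: stock 212.9542 → up 289.6178 (V=0.0000), down 195.9179 (V=65.1921). Price 27.0560; hedge Δ=-0.6958, bond B=175.2199.
  t=3,j=2: stock 314.8019 → up 428.1306 (V=0.0000), down 289.6178 (V=0.0000). Price 0.0000; hedge Δ=0.0000, bond B=0.0000.
  t=3,j=3: stock 465.3594 → up 632.8887 (V=0.0000), down 428.1306 (V=0.0000). Price 0.0000; hedge Δ=0.0000, bond B=0.0000.
  t=2,j=0: stock 156.5840 → up 212.9542 (V=27.0560), down 144.0573 (V=82.9949). Price 46.7427; hedge Δ=-0.8119, bond B=173.8765.
  t=2,j=1: stock 231.4720 → up 314.8019 (V=0.0000), down 212.9542 (V=27.0560). Price 11.2288; hedge Δ=-0.2657, bond B=72.7197.
  t=2,j=2: stock 342.1760 → up 465.3594 (V=0.0000), down 314.8019 (V=0.0000). Price 0.0000; hedge Δ=0.0000, bond B=0.0000.
  t=1,j=0: stock 170.2000 → up 231.4720 (V=11.2288), down 156.5840 (V=46.7427). Price 24.5031; hedge Δ=-0.4742, bond B=105.2166.
  t=1,j=1: stock 251.6000 → up 342.1760 (V=0.0000), down 231.4720 (V=11.2288). Price 4.6602; hedge Δ=-0.1014, bond B=30.1801.
  t=0,j=0: stock 185.0000 → up 251.6000 (V=4.6602), down 170.2000 (V=24.5031). Price 12.2875; hedge Δ=-0.2438, bond B=57.3852.
Sanity check at the root: Δ(0,0)·S0 + B(0,0) reproduces V0 = 12.2875.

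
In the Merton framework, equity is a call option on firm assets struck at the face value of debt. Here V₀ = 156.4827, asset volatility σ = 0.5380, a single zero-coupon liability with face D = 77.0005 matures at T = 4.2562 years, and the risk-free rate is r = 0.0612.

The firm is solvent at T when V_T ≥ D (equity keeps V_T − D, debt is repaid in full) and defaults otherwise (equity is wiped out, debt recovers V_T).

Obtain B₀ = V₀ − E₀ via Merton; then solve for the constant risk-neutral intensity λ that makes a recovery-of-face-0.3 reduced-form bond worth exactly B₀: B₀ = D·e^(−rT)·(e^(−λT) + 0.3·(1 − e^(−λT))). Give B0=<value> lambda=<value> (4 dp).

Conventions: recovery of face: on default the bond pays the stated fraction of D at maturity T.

B0=49.0704 lambda=0.0667

Apply the equity-as-call identities (strike 77.0005, horizon 4.2562 years):
d₁ = [ln(V₀/D) + (r + σ²/2)T] / (σ√T)
   = [ln(156.4827/77.0005) + (0.0612 + 0.5·0.5380²)·4.2562] / (0.5380·√4.2562)
   = [0.709134 + 0.876445] / 1.109924 = 1.428547
d₂ = d₁ − σ√T = 1.428547 − 1.109924 = 0.318623
N(d₁) = 0.923433,  N(d₂) = 0.624994,  e^(−rT) = 0.770682
E₀ = V₀·N(d₁) − D·e^(−rT)·N(d₂)
   = 156.4827·0.923433 − 77.0005·0.770682·0.624994 = 107.412311
B₀ = V₀ − E₀ = 156.4827 − 107.412311 = 49.070389
e^(−λT) = (B₀·e^(rT)/D − 0.3)/(1 − 0.3) = (49.0704·1.297552/77.0005 − 0.3)/0.7 = 0.75270842
λ = −ln(0.75270842)/4.2562 = 0.066744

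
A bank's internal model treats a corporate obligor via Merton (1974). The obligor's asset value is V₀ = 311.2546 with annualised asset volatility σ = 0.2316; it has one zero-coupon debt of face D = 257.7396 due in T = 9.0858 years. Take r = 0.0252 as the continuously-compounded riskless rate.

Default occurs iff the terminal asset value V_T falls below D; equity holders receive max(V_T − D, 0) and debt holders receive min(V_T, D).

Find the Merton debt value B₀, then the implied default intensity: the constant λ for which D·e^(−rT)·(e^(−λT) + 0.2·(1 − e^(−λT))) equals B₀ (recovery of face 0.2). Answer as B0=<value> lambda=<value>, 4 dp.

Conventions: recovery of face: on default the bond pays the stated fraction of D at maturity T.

Equity is a call on the firm's assets struck at D = 257.7396:
d₁ = [ln(V₀/D) + (r + σ²/2)T] / (σ√T)
   = [ln(311.2546/257.7396) + (0.0252 + 0.5·0.2316²)·9.0858] / (0.2316·√9.0858)
   = [0.188661 + 0.472637] / 0.698104 = 0.947277
d₂ = d₁ − σ√T = 0.947277 − 0.698104 = 0.249173
N(d₁) = 0.828251,  N(d₂) = 0.598387,  e^(−rT) = 0.795359
E₀ = V₀·N(d₁) − D·e^(−rT)·N(d₂)
   = 311.2546·0.828251 − 257.7396·0.795359·0.598387 = 135.130498
B₀ = V₀ − E₀ = 311.2546 − 135.130498 = 176.124102
e^(−λT) = (B₀·e^(rT)/D − 0.2)/(1 − 0.2) = (176.1241·1.257294/257.7396 − 0.2)/0.8 = 0.82395146
λ = −ln(0.82395146)/9.0858 = 0.021313

B0=176.1241 lambda=0.0213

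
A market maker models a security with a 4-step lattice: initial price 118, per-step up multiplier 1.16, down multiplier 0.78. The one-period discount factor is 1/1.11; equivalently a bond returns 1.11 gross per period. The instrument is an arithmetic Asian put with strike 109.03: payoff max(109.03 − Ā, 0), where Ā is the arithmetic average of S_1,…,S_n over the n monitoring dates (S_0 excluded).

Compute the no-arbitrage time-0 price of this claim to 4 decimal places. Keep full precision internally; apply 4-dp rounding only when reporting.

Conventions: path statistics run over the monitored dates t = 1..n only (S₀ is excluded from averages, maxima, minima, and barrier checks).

No-arbitrage gives p* = (R−d)/(u−d) = 0.8684: enumerate every path, weight its payoff by its p*-probability, and discount by R^4.
Enumerate all 2^4 = 16 price paths (U = up ×1.16, D = down ×0.78); each path with k up-moves has probability p*^k·(1−p*)^(4−k).
DDDD: Ā=65.8765, payoff=43.1535, prob=0.000300
UDDD: Ā=97.9702, payoff=11.0598, prob=0.001978
DUDD: Ā=86.7602, payoff=22.2698, prob=0.001978
UUDD: Ā=129.0280, payoff=0.0000, prob=0.013057
DDUD: Ā=78.0164, payoff=31.0136, prob=0.001978
UDUD: Ā=116.0244, payoff=0.0000, prob=0.013057
DUUD: Ā=104.8144, payoff=4.2156, prob=0.013057
UUUD: Ā=155.8778, payoff=0.0000, prob=0.086174
DDDU: Ā=71.1963, payoff=37.8337, prob=0.001978
UDDU: Ā=105.8816, payoff=3.1484, prob=0.013057
DUDU: Ā=94.6716, payoff=14.3584, prob=0.013057
UUDU: Ā=140.7937, payoff=0.0000, prob=0.086174
DDUU: Ā=85.9278, payoff=23.1022, prob=0.013057
UDUU: Ā=127.7901, payoff=0.0000, prob=0.086174
DUUU: Ā=116.5801, payoff=0.0000, prob=0.086174
UUUU: Ā=173.3755, payoff=0.0000, prob=0.568750
Price = Σ prob·payoff / R^4 = 0.800331 / 1.518070 = 0.5272

price = 0.5272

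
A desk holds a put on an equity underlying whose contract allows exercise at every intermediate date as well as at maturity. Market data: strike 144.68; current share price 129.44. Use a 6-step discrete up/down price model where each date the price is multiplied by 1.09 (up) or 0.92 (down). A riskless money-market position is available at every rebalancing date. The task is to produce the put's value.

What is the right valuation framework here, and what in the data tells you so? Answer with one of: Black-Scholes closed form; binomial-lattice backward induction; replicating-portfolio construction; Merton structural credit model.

framework: binomial-lattice backward induction

Key observation: early exercise of the strike-144.68 put must be checked at each of the 6 dates (spot 129.44), which forces a node-by-node comparison of intrinsic and continuation value backward from expiry.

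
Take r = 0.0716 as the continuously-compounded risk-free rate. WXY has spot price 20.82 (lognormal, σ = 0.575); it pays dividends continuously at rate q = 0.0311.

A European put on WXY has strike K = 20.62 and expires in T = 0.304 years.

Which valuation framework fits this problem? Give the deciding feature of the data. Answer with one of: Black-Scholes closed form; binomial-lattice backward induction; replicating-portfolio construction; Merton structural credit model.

Key observation: a European-exercise option on WXY struck at 20.62 — a GBM underlying with constant parameters — admits an analytic price: the data contain no early exercise, no discrete tree, no debt structure.

framework: Black-Scholes closed form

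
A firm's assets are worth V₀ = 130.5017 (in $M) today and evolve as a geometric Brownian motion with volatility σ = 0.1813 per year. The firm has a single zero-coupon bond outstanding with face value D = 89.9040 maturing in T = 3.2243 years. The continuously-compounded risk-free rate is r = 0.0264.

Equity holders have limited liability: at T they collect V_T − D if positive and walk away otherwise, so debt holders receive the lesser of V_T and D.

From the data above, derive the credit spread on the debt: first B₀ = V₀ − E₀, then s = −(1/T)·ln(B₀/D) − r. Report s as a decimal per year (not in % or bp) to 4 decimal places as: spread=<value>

spread=0.0046

Equity is a call on the firm's assets struck at D = 89.9040:
d₁ = [ln(V₀/D) + (r + σ²/2)T] / (σ√T)
   = [ln(130.5017/89.9040) + (0.0264 + 0.5·0.1813²)·3.2243] / (0.1813·√3.2243)
   = [0.372644 + 0.138112] / 0.325548 = 1.568910
d₂ = d₁ − σ√T = 1.568910 − 0.325548 = 1.243362
N(d₁) = 0.941666,  N(d₂) = 0.893133,  e^(−rT) = 0.918401
E₀ = V₀·N(d₁) − D·e^(−rT)·N(d₂)
   = 130.5017·0.941666 − 89.9040·0.918401·0.893133 = 49.144868
B₀ = V₀ − E₀ = 130.5017 − 49.144868 = 81.356832
spread = −(1/T)·ln(B₀/D) − r = −(1/3.2243)·ln(81.356832/89.9040) − 0.0264 = 0.00458273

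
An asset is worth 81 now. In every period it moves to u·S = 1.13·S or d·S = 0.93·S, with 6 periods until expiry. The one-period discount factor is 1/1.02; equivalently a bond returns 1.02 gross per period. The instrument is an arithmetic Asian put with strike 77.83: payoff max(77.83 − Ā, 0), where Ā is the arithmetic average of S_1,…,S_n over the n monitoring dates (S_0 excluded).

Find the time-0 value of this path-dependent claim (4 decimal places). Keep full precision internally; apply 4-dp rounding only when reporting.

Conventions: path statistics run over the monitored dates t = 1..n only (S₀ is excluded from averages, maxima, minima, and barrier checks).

price = 1.6270

Risk-neutral up-probability p* = (R−d)/(u−d) = (1.02−0.93)/(1.13−0.93) = 0.4500; the claim prices as the p*-weighted sum of path payoffs discounted by R^6.
Enumerate all 2^6 = 64 price paths (U = up ×1.13, D = down ×0.93); each path with k up-moves has probability p*^k·(1−p*)^(6−k).
DDDDDD: Ā=63.3148, payoff=14.5152, prob=0.027681
UDDDDD: Ā=76.9309, payoff=0.8991, prob=0.022648
DUDDDD: Ā=74.2309, payoff=3.5991, prob=0.022648
UUDDDD: Ā=90.1946, payoff=0.0000, prob=0.018530
DDUDDD: Ā=71.7199, payoff=6.1101, prob=0.022648
UDUDDD: Ā=87.1436, payoff=0.0000, prob=0.018530
DUUDDD: Ā=84.4436, payoff=0.0000, prob=0.018530
UUUDDD: Ā=102.6035, payoff=0.0000, prob=0.015161
DDDUDD: Ā=69.3847, payoff=8.4453, prob=0.022648
UDDUDD: Ā=84.3061, payoff=0.0000, prob=0.018530
DUDUDD: Ā=81.6061, payoff=0.0000, prob=0.018530
UUDUDD: Ā=99.1558, payoff=0.0000, prob=0.015161
DDUUDD: Ā=79.0951, payoff=0.0000, prob=0.018530
UDUUDD: Ā=96.1048, payoff=0.0000, prob=0.015161
DUUUDD: Ā=93.4048, payoff=0.0000, prob=0.015161
UUUUDD: Ā=113.4919, payoff=0.0000, prob=0.012404
DDDDUD: Ā=67.2129, payoff=10.6171, prob=0.022648
UDDDUD: Ā=81.6673, payoff=0.0000, prob=0.018530
DUDDUD: Ā=78.9673, payoff=0.0000, prob=0.018530
UUDDUD: Ā=95.9495, payoff=0.0000, prob=0.015161
DDUDUD: Ā=76.4563, payoff=1.3737, prob=0.018530
UDUDUD: Ā=92.8985, payoff=0.0000, prob=0.015161
DUUDUD: Ā=90.1985, payoff=0.0000, prob=0.015161
UUUDUD: Ā=109.5961, payoff=0.0000, prob=0.012404
DDDUUD: Ā=74.1211, payoff=3.7089, prob=0.018530
UDDUUD: Ā=90.0611, payoff=0.0000, prob=0.015161
DUDUUD: Ā=87.3611, payoff=0.0000, prob=0.015161
UUDUUD: Ā=106.1485, payoff=0.0000, prob=0.012404
DDUUUD: Ā=84.8501, payoff=0.0000, prob=0.015161
UDUUUD: Ā=103.0975, payoff=0.0000, prob=0.012404
DUUUUD: Ā=100.3975, payoff=0.0000, prob=0.012404
UUUUUD: Ā=121.9883, payoff=0.0000, prob=0.010149
DDDDDU: Ā=65.1932, payoff=12.6368, prob=0.022648
UDDDDU: Ā=79.2132, payoff=0.0000, prob=0.018530
DUDDDU: Ā=76.5132, payoff=1.3168, prob=0.018530
UUDDDU: Ā=92.9677, payoff=0.0000, prob=0.015161
DDUDDU: Ā=74.0022, payoff=3.8278, prob=0.018530
UDUDDU: Ā=89.9167, payoff=0.0000, prob=0.015161
DUUDDU: Ā=87.2167, payoff=0.0000, prob=0.015161
UUUDDU: Ā=105.9730, payoff=0.0000, prob=0.012404
DDDUDU: Ā=71.6670, payoff=6.1630, prob=0.018530
UDDUDU: Ā=87.0793, payoff=0.0000, prob=0.015161
DUDUDU: Ā=84.3793, payoff=0.0000, prob=0.015161
UUDUDU: Ā=102.5253, payoff=0.0000, prob=0.012404
DDUUDU: Ā=81.8683, payoff=0.0000, prob=0.015161
UDUUDU: Ā=99.4743, payoff=0.0000, prob=0.012404
DUUUDU: Ā=96.7743, payoff=0.0000, prob=0.012404
UUUUDU: Ā=117.5860, payoff=0.0000, prob=0.010149
DDDDUU: Ā=69.4952, payoff=8.3348, prob=0.018530
UDDDUU: Ā=84.4405, payoff=0.0000, prob=0.015161
DUDDUU: Ā=81.7405, payoff=0.0000, prob=0.015161
UUDDUU: Ā=99.3190, payoff=0.0000, prob=0.012404
DDUDUU: Ā=79.2295, payoff=0.0000, prob=0.015161
UDUDUU: Ā=96.2680, payoff=0.0000, prob=0.012404
DUUDUU: Ā=93.5680, payoff=0.0000, prob=0.012404
UUUDUU: Ā=113.6902, payoff=0.0000, prob=0.010149
DDDUUU: Ā=76.8942, payoff=0.9358, prob=0.015161
UDDUUU: Ā=93.4306, payoff=0.0000, prob=0.012404
DUDUUU: Ā=90.7306, payoff=0.0000, prob=0.012404
UUDUUU: Ā=110.2426, payoff=0.0000, prob=0.010149
DDUUUU: Ā=88.2196, payoff=0.0000, prob=0.012404
UDUUUU: Ā=107.1916, payoff=0.0000, prob=0.010149
DUUUUU: Ā=104.4916, payoff=0.0000, prob=0.010149
UUUUUU: Ā=126.9629, payoff=0.0000, prob=0.008304
Price = Σ prob·payoff / R^6 = 1.832298 / 1.126162 = 1.6270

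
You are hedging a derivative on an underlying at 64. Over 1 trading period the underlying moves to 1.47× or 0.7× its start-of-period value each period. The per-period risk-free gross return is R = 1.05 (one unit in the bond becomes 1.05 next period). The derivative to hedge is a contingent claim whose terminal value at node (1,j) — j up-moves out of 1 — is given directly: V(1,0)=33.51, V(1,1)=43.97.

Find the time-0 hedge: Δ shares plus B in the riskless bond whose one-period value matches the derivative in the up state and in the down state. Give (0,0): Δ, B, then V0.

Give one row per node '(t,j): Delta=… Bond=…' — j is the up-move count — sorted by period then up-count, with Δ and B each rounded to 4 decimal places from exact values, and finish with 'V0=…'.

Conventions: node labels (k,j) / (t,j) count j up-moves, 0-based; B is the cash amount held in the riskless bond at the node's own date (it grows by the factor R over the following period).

Since d<R<u, set p* = (R−d)/(u−d) = 0.4545; price each node as the discounted p*-expectation of its children.
Payoffs at expiry: V(1,0)=33.5100, V(1,1)=43.9700
(0,0): S=64.0000. Δ = (V_up−V_dn)/(S_up−S_dn) = (43.9700−33.5100)/(94.0800−44.8000) = 0.2123. V = [p*·43.9700 + (1−p*)·33.5100]/1.05 = 36.4424. B = V − Δ·S = 22.8580.
Check: Δ(0,0)·S0 + B(0,0) = 36.4424 = V0.

(0,0): Delta=0.2123 Bond=22.8580
V0=36.4424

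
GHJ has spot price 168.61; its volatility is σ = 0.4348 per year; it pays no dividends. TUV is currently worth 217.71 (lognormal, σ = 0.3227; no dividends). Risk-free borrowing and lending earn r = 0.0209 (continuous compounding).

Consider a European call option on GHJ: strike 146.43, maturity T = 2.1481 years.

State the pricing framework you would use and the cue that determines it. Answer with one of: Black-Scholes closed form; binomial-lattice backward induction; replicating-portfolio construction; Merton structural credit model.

framework: Black-Scholes closed form

Key observation: with GHJ following a GBM at constant σ and r, the European call struck at 146.43 prices in closed form — nothing here needs a stepwise model or a balance sheet.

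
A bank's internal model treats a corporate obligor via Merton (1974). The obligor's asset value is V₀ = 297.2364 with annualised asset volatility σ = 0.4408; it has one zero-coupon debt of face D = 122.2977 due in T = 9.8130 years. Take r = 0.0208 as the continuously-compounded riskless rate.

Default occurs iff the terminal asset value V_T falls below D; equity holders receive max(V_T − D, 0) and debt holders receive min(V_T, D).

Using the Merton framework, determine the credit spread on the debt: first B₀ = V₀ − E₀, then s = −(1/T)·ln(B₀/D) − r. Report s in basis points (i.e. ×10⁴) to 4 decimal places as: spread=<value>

With assets at 297.2364 and a single debt payment of 122.2977 at 9.8130 years:
d₁ = [ln(V₀/D) + (r + σ²/2)T] / (σ√T)
   = [ln(297.2364/122.2977) + (0.0208 + 0.5·0.4408²)·9.8130] / (0.4408·√9.8130)
   = [0.888070 + 1.157466] / 1.380837 = 1.481373
d₂ = d₁ − σ√T = 1.481373 − 1.380837 = 0.100536
N(d₁) = 0.930746,  N(d₂) = 0.540041,  e^(−rT) = 0.815372
E₀ = V₀·N(d₁) − D·e^(−rT)·N(d₂)
   = 297.2364·0.930746 − 122.2977·0.815372·0.540041 = 222.799861
B₀ = V₀ − E₀ = 297.2364 − 222.799861 = 74.436539
spread = −(1/T)·ln(B₀/D) − r = −(1/9.8130)·ln(74.436539/122.2977) − 0.0208 = 0.02979730
in basis points: 0.02979730 × 10⁴ = 297.9730 bp

spread=297.9730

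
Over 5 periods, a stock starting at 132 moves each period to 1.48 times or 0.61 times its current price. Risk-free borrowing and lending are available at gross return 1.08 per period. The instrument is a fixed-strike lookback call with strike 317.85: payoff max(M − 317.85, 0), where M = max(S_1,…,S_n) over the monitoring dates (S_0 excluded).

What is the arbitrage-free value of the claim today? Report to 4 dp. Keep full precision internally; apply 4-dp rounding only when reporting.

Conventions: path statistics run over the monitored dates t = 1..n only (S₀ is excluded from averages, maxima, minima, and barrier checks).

Under the martingale measure an up-move has probability p* = 0.5402; value the claim as the probability-weighted average of per-path payoffs, discounted 5 periods at R = 1.08.
Enumerate all 2^5 = 32 price paths (U = up ×1.48, D = down ×0.61); each path with k up-moves has probability p*^k·(1−p*)^(5−k).
DDDDD: M=80.5200, payoff=0.0000, prob=0.020545
UDDDD: M=195.3600, payoff=0.0000, prob=0.024140
DUDDD: M=119.1696, payoff=0.0000, prob=0.024140
UUDDD: M=289.1328, payoff=0.0000, prob=0.028365
DDUDD: M=80.5200, payoff=0.0000, prob=0.024140
UDUDD: M=195.3600, payoff=0.0000, prob=0.028365
DUUDD: M=176.3710, payoff=0.0000, prob=0.028365
UUUDD: M=427.9165, payoff=110.0665, prob=0.033329
DDDUD: M=80.5200, payoff=0.0000, prob=0.024140
UDDUD: M=195.3600, payoff=0.0000, prob=0.028365
DUDUD: M=119.1696, payoff=0.0000, prob=0.028365
UUDUD: M=289.1328, payoff=0.0000, prob=0.033329
DDUUD: M=107.5863, payoff=0.0000, prob=0.028365
UDUUD: M=261.0291, payoff=0.0000, prob=0.033329
DUUUD: M=261.0291, payoff=0.0000, prob=0.033329
UUUUD: M=633.3165, payoff=315.4665, prob=0.039161
DDDDU: M=80.5200, payoff=0.0000, prob=0.024140
UDDDU: M=195.3600, payoff=0.0000, prob=0.028365
DUDDU: M=119.1696, payoff=0.0000, prob=0.028365
UUDDU: M=289.1328, payoff=0.0000, prob=0.033329
DDUDU: M=80.5200, payoff=0.0000, prob=0.028365
UDUDU: M=195.3600, payoff=0.0000, prob=0.033329
DUUDU: M=176.3710, payoff=0.0000, prob=0.033329
UUUDU: M=427.9165, payoff=110.0665, prob=0.039161
DDDUU: M=80.5200, payoff=0.0000, prob=0.028365
UDDUU: M=195.3600, payoff=0.0000, prob=0.033329
DUDUU: M=159.2277, payoff=0.0000, prob=0.033329
UUDUU: M=386.3231, payoff=68.4731, prob=0.039161
DDUUU: M=159.2277, payoff=0.0000, prob=0.033329
UDUUU: M=386.3231, payoff=68.4731, prob=0.039161
DUUUU: M=386.3231, payoff=68.4731, prob=0.039161
UUUUU: M=937.3084, payoff=619.4584, prob=0.046014
Price = Σ prob·payoff / R^5 = 56.881122 / 1.469328 = 38.7123

price = 38.7123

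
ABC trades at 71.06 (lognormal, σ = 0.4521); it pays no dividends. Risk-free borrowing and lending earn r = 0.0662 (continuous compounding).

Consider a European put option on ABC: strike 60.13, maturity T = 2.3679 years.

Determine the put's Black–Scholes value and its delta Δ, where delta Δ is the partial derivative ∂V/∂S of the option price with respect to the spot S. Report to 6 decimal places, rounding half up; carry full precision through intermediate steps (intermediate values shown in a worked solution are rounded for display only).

price = 8.514473
Δ = -0.208040

σ√T = 0.4521·√2.3679 = 0.695691
d₁ = (ln(S/K) + (r+σ²/2)T) / (σ√T) = (ln(71.06/60.13) + (0.0662+0.4521²/2)·2.3679) / 0.695691 = (0.167016 + 0.398748) / 0.695691 = 0.813240
d₂ = d₁ − σ√T = 0.813240 − 0.695691 = 0.117549
e^{−rT} = 0.854914
N(−d₁) = 0.208040,  N(−d₂) = 0.453212
Put price V = K·e^{−rT}·N(−d₂) − S·N(−d₁) = 23.297814 − 14.783340 = 8.514473
Δ = −N(−d₁) = -0.208040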